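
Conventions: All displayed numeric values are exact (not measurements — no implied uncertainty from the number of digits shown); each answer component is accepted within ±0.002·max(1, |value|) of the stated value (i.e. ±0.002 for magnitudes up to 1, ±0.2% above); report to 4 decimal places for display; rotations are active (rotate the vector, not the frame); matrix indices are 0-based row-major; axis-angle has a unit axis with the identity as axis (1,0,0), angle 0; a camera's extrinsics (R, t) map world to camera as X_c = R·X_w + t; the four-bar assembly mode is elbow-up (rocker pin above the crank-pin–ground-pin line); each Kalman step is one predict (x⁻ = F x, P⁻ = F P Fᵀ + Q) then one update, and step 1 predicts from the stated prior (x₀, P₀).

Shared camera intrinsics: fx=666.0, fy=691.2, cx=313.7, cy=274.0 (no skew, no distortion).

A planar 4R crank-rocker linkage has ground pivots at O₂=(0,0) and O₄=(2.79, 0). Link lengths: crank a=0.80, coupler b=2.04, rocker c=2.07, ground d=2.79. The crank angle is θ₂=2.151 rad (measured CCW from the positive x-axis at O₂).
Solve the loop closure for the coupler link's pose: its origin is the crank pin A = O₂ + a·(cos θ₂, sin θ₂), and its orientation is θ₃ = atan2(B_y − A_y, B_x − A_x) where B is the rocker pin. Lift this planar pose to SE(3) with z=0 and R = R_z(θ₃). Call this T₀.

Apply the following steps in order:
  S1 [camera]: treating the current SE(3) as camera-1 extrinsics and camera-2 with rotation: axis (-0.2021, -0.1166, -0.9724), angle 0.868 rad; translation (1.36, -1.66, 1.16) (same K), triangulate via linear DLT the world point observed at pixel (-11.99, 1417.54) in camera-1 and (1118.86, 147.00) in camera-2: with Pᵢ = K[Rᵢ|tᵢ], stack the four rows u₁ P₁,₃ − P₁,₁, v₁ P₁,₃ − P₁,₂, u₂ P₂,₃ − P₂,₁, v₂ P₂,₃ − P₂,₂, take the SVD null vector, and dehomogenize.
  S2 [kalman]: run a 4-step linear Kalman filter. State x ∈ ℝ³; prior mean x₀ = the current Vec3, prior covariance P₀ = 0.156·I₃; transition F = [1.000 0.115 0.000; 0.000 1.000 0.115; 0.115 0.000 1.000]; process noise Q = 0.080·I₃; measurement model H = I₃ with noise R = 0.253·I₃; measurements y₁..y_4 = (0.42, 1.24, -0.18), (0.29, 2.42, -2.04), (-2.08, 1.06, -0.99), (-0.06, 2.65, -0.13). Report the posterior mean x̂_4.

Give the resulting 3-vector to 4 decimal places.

result = (-0.1870, 1.9505, -0.4753)

source (fourbar_fk): coupler pose = R=[0.9044 -0.4267 0.0000; 0.4267 0.9044 0.0000; 0.0000 0.0000 1.0000], t=(-0.4386, 0.6691, 0.0000)
after S1 (triangulate): (0.5338, 1.9402, 1.6027)
after S2 (kf_track): (-0.1870, 1.9505, -0.4753)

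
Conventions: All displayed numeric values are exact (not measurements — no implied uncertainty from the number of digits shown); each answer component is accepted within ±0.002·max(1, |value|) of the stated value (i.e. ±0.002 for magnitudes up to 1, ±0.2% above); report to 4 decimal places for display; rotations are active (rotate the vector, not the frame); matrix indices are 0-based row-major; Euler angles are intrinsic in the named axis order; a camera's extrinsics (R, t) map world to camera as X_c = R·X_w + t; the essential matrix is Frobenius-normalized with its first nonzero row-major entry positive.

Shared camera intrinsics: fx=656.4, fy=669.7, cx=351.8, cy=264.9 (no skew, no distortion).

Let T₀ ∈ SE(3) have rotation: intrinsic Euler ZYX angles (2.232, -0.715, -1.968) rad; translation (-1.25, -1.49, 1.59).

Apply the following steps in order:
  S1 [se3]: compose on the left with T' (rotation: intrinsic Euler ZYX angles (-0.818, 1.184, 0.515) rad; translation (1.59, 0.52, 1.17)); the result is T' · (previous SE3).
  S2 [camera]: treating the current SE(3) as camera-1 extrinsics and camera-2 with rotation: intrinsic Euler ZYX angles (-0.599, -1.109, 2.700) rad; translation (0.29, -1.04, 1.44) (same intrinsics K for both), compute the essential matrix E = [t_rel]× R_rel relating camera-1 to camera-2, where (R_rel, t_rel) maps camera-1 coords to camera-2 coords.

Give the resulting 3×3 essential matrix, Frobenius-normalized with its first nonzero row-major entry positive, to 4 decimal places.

matrix = [0.0162 -0.0159 -0.0037; 0.6188 -0.1988 0.2780; -0.0533 0.5113 0.4852]

after S1 (compose_se3): R=[0.5704 0.5264 -0.6305; -0.3225 0.8495 0.4174; 0.7554 -0.0347 0.6544], t=(0.1613, -0.9971, 2.5728)
after S2 (essential): [0.0162 -0.0159 -0.0037; 0.6188 -0.1988 0.2780; -0.0533 0.5113 0.4852]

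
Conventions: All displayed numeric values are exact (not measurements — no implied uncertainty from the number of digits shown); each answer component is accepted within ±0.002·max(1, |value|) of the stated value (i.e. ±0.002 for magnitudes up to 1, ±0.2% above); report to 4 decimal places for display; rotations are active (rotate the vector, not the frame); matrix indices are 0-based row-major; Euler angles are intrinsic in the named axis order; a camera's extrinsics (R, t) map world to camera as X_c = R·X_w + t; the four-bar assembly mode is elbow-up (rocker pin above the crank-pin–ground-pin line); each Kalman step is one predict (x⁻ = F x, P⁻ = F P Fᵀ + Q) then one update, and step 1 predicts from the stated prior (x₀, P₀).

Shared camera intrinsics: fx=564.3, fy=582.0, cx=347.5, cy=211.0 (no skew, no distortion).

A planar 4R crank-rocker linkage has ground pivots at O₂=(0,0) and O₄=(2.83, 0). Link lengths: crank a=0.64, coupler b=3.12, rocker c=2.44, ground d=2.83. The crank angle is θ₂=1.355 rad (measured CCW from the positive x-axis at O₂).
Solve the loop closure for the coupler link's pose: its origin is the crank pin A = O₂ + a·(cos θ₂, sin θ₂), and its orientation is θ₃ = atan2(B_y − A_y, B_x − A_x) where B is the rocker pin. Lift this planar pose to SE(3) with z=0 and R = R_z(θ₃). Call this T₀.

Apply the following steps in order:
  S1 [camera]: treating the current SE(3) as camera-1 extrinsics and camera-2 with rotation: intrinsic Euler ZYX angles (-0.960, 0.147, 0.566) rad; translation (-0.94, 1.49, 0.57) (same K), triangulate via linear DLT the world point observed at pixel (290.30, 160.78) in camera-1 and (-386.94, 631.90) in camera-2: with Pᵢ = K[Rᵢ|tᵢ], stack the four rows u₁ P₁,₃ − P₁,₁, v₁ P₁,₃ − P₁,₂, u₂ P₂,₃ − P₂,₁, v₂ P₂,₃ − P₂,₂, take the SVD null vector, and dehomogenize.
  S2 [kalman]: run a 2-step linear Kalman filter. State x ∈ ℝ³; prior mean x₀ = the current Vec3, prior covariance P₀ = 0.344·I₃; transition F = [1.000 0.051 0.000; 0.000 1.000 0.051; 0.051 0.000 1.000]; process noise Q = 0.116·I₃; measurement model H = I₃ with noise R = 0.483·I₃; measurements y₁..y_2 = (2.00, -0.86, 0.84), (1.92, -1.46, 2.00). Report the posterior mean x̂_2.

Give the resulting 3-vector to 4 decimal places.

result = (1.1418, -0.8974, 1.5543)

source (fourbar_fk): coupler pose = R=[0.8145 -0.5802 0.0000; 0.5802 0.8145 0.0000; 0.0000 0.0000 1.0000], t=(0.1370, 0.6252, 0.0000)
after S1 (triangulate): (-0.6757, -0.4471, 1.5184)
after S2 (kf_track): (1.1418, -0.8974, 1.5543)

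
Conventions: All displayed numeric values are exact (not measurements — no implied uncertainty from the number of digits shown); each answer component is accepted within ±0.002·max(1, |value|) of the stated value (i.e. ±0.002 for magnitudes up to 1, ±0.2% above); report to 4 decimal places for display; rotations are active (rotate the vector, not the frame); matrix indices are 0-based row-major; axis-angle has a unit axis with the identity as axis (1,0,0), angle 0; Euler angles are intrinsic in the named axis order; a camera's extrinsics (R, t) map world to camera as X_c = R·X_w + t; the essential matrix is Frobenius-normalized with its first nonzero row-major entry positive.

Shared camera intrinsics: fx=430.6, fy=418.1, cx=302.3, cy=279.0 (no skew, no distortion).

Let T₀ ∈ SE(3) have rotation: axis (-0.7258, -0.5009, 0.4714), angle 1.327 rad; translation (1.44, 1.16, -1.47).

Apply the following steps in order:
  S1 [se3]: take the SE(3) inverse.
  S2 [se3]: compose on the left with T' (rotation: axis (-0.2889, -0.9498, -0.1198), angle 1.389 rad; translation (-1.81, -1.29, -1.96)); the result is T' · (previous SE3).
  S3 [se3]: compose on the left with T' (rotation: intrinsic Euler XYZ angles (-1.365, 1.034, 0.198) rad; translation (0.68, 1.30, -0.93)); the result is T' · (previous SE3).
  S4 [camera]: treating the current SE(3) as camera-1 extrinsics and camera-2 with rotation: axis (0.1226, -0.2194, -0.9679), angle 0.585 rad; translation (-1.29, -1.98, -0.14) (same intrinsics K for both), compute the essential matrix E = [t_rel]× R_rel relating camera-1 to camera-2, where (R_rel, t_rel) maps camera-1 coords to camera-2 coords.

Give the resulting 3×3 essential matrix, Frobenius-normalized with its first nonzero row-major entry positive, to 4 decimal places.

after S1 (invert_se3): R=[0.6411 0.7333 0.2265; -0.1817 0.4318 -0.8835; -0.7457 0.5252 0.4100], t=(-1.4407, -1.5380, 1.0672)
after S2 (compose_se3): R=[0.7730 -0.1451 -0.6177; -0.3799 0.6738 -0.6337; 0.5081 0.7245 0.4657], t=(-3.6627, -2.4561, -2.8475)
after S3 (compose_se3): R=[0.8624 0.4821 0.1543; -0.4911 0.7230 0.4859; 0.1227 -0.4948 0.8603], t=(-3.3564, 1.8497, 2.3808)
after S4 (essential): [0.1442 -0.0743 0.5158; 0.4531 0.1981 0.2759; -0.3752 -0.3502 0.3515]

matrix = [0.1442 -0.0743 0.5158; 0.4531 0.1981 0.2759; -0.3752 -0.3502 0.3515]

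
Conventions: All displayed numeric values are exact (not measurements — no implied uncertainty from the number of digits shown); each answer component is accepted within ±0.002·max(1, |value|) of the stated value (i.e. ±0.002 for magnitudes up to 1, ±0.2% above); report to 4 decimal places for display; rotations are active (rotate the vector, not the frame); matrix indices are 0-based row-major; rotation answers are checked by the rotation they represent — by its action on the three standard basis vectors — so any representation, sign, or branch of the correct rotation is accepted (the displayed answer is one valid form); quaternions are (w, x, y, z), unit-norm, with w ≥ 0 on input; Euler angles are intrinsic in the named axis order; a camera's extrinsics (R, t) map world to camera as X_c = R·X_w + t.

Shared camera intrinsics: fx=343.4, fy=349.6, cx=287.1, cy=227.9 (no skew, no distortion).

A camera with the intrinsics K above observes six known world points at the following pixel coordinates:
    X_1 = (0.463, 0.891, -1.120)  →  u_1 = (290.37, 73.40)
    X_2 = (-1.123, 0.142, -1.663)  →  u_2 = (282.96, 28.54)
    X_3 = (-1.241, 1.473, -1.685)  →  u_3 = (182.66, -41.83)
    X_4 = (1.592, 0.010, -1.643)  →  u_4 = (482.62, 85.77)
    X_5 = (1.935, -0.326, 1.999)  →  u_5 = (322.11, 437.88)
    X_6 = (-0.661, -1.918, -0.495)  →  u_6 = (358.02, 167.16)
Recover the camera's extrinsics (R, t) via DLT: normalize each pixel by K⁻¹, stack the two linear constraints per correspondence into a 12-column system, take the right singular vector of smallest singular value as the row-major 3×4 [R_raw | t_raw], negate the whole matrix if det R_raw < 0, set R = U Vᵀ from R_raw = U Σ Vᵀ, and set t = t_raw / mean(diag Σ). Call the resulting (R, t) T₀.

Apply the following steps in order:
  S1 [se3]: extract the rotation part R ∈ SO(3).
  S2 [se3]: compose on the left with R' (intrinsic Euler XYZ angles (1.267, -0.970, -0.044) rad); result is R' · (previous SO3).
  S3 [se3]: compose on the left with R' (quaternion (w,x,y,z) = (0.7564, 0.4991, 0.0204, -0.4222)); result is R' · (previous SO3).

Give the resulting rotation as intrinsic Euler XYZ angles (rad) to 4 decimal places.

rotation (euler_xyz) = (0.2788, -0.3529, -1.1167)

source (pnp_recover): camera pose = R=[0.5396 -0.7268 -0.4249; 0.5091 -0.1203 0.8523; -0.6706 -0.6762 0.3051], t=(-0.0500, -0.4800, 4.2100)
after S1 (rot_of_se3): [0.5396 -0.7268 -0.4249; 0.5091 -0.1203 0.8523; -0.6706 -0.6762 0.3051]
after S2 (compose_so3): [0.8705 0.1443 -0.4705; 0.0648 0.9141 0.4004; 0.4878 -0.3790 0.7864]
after S3 (compose_so3): [0.4116 0.8433 -0.3456; -0.9057 0.3362 -0.2583; -0.1016 0.4193 0.9021]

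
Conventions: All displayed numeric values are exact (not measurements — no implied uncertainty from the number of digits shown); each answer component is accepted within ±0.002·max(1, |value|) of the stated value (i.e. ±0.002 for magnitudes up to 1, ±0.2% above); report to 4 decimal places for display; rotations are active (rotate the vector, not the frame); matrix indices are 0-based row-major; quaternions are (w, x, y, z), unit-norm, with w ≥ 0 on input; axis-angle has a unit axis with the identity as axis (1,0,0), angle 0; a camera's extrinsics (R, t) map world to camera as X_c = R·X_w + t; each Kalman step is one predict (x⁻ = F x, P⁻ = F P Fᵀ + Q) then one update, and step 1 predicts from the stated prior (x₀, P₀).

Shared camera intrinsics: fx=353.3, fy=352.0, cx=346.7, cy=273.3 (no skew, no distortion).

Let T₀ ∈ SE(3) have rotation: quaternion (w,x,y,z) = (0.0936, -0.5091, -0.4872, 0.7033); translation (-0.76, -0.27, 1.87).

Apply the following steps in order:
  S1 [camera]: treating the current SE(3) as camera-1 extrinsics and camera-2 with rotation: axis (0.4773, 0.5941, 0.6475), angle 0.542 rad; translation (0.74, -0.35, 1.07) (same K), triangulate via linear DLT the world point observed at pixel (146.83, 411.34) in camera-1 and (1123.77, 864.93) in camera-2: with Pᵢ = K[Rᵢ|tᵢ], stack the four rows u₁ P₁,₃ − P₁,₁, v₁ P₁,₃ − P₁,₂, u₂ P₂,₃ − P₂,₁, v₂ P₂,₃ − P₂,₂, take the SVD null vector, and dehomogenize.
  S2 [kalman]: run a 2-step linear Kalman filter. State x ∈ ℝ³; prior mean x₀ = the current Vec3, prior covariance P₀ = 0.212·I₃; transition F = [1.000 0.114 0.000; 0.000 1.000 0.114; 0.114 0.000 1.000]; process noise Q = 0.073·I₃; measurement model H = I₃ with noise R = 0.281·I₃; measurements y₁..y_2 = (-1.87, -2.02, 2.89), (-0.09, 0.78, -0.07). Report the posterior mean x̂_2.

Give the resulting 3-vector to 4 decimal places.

after S1 (triangulate): (0.9069, 0.7984, -0.6288)
after S2 (kf_track): (-0.3217, 0.0260, 0.5963)

result = (-0.3217, 0.0260, 0.5963)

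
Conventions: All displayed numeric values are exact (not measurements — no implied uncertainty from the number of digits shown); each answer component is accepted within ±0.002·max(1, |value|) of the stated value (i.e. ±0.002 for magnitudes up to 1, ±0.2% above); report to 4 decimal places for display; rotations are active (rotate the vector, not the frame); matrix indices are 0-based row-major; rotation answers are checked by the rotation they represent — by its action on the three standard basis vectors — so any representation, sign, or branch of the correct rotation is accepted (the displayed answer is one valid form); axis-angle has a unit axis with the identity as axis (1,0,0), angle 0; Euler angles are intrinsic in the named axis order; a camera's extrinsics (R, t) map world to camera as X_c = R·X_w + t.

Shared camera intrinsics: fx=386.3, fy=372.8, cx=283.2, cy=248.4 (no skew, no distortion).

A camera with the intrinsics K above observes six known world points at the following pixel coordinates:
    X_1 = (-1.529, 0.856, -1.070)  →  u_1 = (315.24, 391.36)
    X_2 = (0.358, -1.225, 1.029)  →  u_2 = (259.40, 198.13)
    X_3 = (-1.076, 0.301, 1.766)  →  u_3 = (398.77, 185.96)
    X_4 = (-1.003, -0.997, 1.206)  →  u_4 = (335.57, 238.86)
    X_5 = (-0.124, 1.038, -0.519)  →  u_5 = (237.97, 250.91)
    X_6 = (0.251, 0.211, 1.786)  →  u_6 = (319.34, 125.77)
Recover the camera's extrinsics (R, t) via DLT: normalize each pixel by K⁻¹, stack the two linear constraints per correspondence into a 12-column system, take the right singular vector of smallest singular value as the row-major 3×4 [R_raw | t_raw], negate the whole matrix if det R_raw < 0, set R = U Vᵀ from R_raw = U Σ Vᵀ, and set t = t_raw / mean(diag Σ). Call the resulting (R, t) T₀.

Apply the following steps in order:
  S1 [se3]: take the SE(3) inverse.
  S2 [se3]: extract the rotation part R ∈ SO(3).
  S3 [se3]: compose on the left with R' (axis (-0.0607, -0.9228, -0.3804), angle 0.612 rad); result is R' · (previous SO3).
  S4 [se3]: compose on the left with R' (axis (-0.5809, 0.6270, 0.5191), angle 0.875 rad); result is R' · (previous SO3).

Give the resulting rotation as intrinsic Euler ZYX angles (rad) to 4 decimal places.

rotation (euler_zyx) = (2.9593, -0.4702, -0.6404)

source (pnp_recover): camera pose = R=[-0.7702 0.2282 0.5956; -0.6377 -0.2532 -0.7275; -0.0152 -0.9401 0.3406], t=(-0.4400, -0.1700, 4.7104)
after S1 (invert_se3): R=[-0.7702 -0.6377 -0.0152; 0.2282 -0.2532 -0.9401; 0.5956 -0.7275 0.3406], t=(-0.3755, 4.4856, -1.4657)
after S2 (rot_of_se3): [-0.7702 -0.6377 -0.0152; 0.2282 -0.2532 -0.9401; 0.5956 -0.7275 0.3406]
after S3 (compose_so3): [-0.8920 -0.1976 -0.4066; 0.4413 -0.1852 -0.8780; 0.0982 -0.9626 0.2524]
after S4 (compose_so3): [-0.8767 -0.4116 0.2489; 0.1616 -0.7395 -0.6535; 0.4531 -0.5327 0.7148]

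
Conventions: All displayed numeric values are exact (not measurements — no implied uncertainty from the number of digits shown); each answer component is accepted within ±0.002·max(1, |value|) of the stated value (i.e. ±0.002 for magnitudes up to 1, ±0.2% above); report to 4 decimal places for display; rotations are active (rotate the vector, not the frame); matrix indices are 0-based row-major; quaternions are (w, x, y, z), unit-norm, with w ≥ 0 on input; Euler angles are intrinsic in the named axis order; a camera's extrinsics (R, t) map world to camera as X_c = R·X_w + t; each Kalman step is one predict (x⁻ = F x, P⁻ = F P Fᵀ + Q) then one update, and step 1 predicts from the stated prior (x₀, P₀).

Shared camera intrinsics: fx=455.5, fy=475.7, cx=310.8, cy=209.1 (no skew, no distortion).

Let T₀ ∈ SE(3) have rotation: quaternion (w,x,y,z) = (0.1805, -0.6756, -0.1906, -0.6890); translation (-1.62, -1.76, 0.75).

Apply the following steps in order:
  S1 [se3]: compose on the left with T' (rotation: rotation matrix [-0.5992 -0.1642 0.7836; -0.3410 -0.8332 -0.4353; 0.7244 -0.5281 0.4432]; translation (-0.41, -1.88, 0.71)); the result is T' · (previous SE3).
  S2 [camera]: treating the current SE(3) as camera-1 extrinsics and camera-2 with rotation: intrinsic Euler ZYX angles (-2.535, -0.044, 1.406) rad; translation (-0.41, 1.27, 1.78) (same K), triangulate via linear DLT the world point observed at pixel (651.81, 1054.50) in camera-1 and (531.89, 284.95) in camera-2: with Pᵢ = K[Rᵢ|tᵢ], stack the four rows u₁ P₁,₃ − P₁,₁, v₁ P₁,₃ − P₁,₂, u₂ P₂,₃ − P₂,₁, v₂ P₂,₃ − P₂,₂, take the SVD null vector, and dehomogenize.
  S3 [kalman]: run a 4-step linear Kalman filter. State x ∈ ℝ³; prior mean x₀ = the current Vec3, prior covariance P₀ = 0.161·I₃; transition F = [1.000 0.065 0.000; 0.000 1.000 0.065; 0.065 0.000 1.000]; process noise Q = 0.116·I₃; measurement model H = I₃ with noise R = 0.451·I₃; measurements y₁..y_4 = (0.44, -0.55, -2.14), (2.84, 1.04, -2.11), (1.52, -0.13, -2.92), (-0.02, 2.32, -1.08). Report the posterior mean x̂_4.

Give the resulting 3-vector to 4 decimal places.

after S1 (compose_se3): R=[0.7951 -0.1471 -0.5883; -0.4350 0.5376 -0.7223; 0.4225 0.8303 0.3635], t=(1.4373, -0.1877, 0.7983)
after S2 (triangulate): (-1.2215, 1.9802, -1.4729)
after S3 (kf_track): (0.7230, 1.0993, -1.7425)

result = (0.7230, 1.0993, -1.7425)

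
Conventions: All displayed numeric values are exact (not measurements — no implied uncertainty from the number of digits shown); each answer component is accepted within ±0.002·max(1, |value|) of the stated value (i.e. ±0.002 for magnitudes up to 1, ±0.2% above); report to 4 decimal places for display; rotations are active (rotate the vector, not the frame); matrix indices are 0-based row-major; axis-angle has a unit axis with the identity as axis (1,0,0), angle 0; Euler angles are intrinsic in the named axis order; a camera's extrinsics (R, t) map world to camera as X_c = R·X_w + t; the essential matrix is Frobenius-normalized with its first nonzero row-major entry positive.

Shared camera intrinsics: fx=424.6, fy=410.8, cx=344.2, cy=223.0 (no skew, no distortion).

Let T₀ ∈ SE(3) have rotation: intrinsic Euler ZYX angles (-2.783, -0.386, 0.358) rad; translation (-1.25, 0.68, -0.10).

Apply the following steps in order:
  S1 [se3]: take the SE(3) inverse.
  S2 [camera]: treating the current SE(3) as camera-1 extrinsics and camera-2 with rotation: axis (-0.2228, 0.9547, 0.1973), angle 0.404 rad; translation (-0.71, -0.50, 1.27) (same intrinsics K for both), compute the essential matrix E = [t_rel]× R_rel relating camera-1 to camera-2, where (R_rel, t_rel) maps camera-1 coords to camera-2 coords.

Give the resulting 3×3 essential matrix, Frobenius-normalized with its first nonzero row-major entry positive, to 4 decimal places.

matrix = [0.1677 0.3458 -0.2285; 0.1018 0.3786 0.5879; 0.2001 0.4032 -0.3132]

after S1 (invert_se3): R=[-0.8675 -0.3251 0.3765; 0.4522 -0.8307 0.3246; 0.2072 0.4519 0.8677], t=(-0.8256, 1.1627, 0.0385)
after S2 (essential): [0.1677 0.3458 -0.2285; 0.1018 0.3786 0.5879; 0.2001 0.4032 -0.3132]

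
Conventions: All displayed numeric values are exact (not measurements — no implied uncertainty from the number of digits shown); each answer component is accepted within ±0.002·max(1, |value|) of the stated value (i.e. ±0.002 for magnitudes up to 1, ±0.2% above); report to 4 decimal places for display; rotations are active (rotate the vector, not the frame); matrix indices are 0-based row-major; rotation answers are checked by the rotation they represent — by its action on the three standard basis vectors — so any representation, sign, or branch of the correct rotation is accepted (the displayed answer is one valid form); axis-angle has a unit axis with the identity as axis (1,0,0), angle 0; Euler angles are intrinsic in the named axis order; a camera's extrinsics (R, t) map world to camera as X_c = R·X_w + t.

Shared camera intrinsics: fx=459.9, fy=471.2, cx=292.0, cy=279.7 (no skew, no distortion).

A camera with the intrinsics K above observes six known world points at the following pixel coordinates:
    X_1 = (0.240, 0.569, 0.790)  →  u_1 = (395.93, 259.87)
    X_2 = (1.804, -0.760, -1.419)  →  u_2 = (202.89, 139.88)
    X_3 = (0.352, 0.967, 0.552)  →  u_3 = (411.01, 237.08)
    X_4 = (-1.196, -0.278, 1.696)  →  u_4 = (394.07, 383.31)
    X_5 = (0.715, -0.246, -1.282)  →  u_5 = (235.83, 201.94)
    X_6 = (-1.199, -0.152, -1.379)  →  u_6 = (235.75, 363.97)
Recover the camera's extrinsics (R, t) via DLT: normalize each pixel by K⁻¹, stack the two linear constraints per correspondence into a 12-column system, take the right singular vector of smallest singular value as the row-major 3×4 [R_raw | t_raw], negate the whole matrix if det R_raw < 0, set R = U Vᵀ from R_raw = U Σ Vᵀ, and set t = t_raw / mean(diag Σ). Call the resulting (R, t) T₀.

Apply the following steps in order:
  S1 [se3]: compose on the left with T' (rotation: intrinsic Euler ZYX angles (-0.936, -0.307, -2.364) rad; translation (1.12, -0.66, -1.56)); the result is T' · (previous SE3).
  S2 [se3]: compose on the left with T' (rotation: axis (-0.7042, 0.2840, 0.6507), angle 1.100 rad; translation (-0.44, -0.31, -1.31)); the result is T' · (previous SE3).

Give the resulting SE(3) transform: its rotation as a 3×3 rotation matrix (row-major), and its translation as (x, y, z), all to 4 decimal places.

source (pnp_recover): camera pose = R=[-0.0512 0.7009 0.7114; -0.9382 -0.2779 0.2063; 0.3422 -0.6569 0.6718], t=(0.4500, -0.0401, 5.9502)
after S1 (compose_se3): R=[0.6285 0.0657 0.7750; 0.6790 -0.5325 -0.5054; 0.3795 0.8439 -0.3793], t=(5.5135, 0.4621, -5.4391)
after S2 (compose_se3): R=[-0.0115 0.4169 0.9089; 0.9102 0.3807 -0.1631; -0.4140 0.8254 -0.3839], t=(3.2216, -1.4480, -8.0549)

rotation (matrix) = ((-0.0115, 0.4169, 0.9089), (0.9102, 0.3807, -0.1631), (-0.4140, 0.8254, -0.3839)), translation = (3.2216, -1.4480, -8.0549)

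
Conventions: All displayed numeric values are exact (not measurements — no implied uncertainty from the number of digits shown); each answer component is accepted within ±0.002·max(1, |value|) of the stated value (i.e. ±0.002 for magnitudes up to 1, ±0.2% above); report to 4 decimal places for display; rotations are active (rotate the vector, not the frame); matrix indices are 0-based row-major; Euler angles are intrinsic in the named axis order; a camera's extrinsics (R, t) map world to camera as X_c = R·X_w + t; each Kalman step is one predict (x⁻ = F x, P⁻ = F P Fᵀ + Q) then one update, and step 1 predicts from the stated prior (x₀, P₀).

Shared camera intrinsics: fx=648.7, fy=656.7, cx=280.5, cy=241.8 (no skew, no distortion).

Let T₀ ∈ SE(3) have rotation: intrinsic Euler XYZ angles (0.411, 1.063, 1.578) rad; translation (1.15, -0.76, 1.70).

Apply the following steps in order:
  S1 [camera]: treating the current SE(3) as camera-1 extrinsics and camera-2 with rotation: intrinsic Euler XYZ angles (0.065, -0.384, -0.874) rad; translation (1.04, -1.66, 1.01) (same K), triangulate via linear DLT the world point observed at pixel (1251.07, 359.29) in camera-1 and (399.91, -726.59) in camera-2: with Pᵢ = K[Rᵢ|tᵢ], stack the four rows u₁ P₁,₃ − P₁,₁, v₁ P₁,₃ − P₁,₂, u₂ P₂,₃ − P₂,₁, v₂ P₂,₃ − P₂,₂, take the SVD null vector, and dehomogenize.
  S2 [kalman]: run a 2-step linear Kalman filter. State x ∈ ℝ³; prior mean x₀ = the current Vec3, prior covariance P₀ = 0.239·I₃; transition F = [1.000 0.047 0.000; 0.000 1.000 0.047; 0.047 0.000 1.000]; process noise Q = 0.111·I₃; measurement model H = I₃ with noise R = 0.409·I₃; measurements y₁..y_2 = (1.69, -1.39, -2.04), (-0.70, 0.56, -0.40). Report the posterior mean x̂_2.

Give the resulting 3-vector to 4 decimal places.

result = (0.4476, -0.4786, -0.2097)

after S1 (triangulate): (1.1126, -1.0543, 1.4520)
after S2 (kf_track): (0.4476, -0.4786, -0.2097)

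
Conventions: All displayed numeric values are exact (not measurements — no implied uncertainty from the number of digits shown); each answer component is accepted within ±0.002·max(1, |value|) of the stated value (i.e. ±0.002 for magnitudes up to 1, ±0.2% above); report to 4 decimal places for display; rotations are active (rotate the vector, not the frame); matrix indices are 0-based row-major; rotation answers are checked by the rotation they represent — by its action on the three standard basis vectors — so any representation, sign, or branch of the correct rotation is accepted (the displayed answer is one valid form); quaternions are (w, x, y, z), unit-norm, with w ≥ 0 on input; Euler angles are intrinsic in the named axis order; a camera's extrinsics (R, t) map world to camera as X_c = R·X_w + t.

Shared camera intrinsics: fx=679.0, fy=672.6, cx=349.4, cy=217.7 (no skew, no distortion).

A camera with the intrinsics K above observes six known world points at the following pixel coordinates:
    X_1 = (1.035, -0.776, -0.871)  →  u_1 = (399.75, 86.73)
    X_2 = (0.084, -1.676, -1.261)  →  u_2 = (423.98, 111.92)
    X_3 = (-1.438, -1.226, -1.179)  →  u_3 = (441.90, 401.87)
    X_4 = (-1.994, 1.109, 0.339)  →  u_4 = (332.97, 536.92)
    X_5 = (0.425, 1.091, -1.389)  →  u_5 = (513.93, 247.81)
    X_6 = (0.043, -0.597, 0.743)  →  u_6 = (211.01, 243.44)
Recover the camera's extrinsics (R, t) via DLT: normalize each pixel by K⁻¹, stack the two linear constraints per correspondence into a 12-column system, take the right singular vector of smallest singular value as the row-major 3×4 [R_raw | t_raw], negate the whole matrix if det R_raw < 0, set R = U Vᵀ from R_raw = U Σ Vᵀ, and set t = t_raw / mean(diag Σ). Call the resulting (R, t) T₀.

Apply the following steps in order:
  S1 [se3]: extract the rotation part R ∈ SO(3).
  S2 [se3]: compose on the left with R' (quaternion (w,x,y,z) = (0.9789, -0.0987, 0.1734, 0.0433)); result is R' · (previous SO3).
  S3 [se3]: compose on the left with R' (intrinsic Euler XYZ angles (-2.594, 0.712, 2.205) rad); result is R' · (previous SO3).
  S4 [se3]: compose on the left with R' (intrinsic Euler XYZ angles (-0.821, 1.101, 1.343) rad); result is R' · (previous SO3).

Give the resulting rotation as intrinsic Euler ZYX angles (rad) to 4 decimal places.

rotation (euler_zyx) = (-2.1511, 1.3547, 2.4760)

source (pnp_recover): camera pose = R=[0.0133 0.3489 -0.9371; -0.8888 0.4335 0.1488; 0.4581 0.8309 0.3158], t=(-0.1800, 0.3900, 5.5601)
after S1 (rot_of_se3): [0.0133 0.3489 -0.9371; -0.8888 0.4335 0.1488; 0.4581 0.8309 0.3158]
after S2 (compose_so3): [0.2698 0.5500 -0.7904; -0.7720 0.6141 0.1637; 0.5754 0.5660 0.5903]
after S3 (compose_so3): [0.7258 -0.2514 0.6404; -0.5065 0.4347 0.7447; -0.4656 -0.8648 0.1881]
after S4 (compose_so3): [-0.1175 -0.9885 -0.0952; -0.1793 -0.0732 0.9811; -0.9767 0.1324 -0.1686]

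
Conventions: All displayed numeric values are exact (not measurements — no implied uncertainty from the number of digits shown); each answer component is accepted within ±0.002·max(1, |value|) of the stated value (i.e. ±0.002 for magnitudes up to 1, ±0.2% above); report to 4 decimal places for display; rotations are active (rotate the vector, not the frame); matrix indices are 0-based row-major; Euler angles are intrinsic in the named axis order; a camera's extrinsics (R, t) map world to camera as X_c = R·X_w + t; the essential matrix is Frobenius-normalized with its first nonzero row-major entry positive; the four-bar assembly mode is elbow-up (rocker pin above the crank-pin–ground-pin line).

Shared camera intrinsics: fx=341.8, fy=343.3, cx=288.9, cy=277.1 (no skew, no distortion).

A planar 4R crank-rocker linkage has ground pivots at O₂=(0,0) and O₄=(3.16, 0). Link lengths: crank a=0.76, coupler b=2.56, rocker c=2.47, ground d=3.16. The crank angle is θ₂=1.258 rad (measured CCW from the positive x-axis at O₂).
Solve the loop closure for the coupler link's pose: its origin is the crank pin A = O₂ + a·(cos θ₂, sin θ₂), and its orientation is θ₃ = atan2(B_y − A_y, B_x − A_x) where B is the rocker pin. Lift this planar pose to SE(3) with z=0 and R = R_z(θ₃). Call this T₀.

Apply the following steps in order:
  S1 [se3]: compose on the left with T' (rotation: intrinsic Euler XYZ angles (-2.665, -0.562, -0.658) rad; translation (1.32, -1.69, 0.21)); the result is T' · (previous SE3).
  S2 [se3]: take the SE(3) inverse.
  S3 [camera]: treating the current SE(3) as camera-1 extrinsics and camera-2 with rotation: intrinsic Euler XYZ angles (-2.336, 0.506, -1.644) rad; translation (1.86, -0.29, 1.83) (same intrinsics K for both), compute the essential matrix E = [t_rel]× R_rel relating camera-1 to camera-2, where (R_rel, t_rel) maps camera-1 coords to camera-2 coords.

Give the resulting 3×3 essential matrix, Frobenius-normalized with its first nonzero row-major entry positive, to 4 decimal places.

source (fourbar_fk): coupler pose = R=[0.7886 -0.6149 0.0000; 0.6149 0.7886 0.0000; 0.0000 0.0000 1.0000], t=(0.2339, 0.7231, 0.0000)
after S1 (compose_se3): R=[0.8462 -0.0036 -0.5329; 0.2407 -0.8896 0.3882; -0.4755 -0.4567 -0.7519], t=(1.8508, -1.9180, -0.2839)
after S2 (invert_se3): R=[0.8462 0.2407 -0.4755; -0.0036 -0.8896 -0.4567; -0.5329 0.3882 -0.7519], t=(-1.2395, -1.8292, 1.5173)
after S3 (essential): [0.1908 -0.0086 0.6806; -0.0298 -0.6159 0.0091; 0.0219 0.3455 0.0134]

matrix = [0.1908 -0.0086 0.6806; -0.0298 -0.6159 0.0091; 0.0219 0.3455 0.0134]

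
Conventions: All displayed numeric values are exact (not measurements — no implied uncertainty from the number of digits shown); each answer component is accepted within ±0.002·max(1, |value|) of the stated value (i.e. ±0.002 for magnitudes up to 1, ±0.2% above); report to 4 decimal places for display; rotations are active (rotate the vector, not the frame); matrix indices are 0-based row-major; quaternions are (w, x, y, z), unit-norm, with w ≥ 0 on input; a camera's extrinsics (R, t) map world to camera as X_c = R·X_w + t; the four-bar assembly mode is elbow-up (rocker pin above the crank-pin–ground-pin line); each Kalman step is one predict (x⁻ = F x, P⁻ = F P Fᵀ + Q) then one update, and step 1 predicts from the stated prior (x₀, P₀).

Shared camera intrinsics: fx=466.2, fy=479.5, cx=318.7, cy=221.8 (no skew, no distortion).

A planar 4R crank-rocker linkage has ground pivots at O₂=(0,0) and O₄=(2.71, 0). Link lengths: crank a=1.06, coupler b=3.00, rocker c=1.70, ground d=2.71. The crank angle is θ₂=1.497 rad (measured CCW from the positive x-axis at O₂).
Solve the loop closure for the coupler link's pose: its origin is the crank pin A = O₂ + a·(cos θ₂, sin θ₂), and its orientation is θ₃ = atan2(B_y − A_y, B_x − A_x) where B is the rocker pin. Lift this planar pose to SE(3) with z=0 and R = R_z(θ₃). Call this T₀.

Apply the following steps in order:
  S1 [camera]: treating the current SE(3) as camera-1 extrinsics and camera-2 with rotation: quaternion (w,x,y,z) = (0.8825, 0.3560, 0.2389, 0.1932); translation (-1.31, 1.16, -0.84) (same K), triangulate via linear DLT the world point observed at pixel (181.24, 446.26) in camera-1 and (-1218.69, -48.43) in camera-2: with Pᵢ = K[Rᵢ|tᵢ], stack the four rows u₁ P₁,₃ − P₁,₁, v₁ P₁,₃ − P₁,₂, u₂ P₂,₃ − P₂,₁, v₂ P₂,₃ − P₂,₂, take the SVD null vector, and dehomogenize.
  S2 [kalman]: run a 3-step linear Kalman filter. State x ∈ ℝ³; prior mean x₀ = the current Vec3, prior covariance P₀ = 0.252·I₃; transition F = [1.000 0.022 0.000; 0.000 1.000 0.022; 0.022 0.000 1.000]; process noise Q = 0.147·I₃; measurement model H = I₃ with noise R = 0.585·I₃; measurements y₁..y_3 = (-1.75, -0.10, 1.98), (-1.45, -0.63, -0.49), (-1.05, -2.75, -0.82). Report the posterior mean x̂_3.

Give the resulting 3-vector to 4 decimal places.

source (fourbar_fk): coupler pose = R=[0.9787 -0.2051 0.0000; 0.2051 0.9787 0.0000; 0.0000 0.0000 1.0000], t=(0.0782, 1.0571, 0.0000)
after S1 (triangulate): (-0.6110, -0.1630, 1.6497)
after S2 (kf_track): (-1.1875, -1.2646, 0.1700)

result = (-1.1875, -1.2646, 0.1700)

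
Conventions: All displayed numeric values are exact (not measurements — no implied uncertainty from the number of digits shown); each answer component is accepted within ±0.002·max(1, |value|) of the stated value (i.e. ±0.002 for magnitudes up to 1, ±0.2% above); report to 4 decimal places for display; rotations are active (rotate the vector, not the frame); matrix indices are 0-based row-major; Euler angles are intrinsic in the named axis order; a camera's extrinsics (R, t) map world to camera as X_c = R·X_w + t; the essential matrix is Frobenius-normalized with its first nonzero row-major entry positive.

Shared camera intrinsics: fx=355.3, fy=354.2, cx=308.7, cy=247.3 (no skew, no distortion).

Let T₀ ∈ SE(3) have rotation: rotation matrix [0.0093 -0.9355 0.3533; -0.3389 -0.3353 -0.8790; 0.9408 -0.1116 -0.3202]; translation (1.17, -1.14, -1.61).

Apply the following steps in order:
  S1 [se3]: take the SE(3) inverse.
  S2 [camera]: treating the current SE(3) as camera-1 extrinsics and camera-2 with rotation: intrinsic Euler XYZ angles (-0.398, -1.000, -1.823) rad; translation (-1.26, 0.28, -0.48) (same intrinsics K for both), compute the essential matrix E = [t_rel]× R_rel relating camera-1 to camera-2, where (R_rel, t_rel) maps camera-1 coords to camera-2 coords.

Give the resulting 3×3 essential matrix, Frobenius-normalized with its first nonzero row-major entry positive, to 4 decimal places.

matrix = [0.0245 0.6811 0.0276; 0.5925 -0.1207 -0.0197; -0.3847 -0.1438 0.0036]

after S1 (invert_se3): R=[0.0093 -0.3389 0.9408; -0.9355 -0.3353 -0.1116; 0.3533 -0.8790 -0.3202], t=(1.1174, 0.5326, -1.9309)
after S2 (essential): [0.0245 0.6811 0.0276; 0.5925 -0.1207 -0.0197; -0.3847 -0.1438 0.0036]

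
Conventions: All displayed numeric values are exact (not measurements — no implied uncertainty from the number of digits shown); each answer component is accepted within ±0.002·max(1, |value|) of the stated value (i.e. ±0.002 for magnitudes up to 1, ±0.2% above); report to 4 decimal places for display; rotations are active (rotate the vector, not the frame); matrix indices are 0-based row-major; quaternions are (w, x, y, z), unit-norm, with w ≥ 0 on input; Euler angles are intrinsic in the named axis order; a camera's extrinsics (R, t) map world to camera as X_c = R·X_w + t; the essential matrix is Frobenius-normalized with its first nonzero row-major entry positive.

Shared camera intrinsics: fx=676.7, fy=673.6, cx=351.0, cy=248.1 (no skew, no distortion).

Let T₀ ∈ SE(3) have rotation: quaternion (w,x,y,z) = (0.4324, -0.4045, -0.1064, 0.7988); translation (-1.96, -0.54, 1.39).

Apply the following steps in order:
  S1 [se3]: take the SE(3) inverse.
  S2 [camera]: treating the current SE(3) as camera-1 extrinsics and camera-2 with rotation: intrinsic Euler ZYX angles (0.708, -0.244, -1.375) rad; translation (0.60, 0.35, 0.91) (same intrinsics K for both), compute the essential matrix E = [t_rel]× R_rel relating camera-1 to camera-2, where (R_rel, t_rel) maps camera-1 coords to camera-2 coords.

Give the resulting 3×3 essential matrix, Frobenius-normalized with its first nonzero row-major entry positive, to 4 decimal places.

after S1 (invert_se3): R=[-0.2988 0.7769 -0.5542; -0.6047 -0.6034 -0.5198; -0.7382 0.1798 0.6501], t=(0.6042, -0.7886, -2.2535)
after S2 (essential): [0.1546 0.3619 -0.0167; -0.4615 0.1435 -0.5158; 0.2091 0.5468 -0.0490]

matrix = [0.1546 0.3619 -0.0167; -0.4615 0.1435 -0.5158; 0.2091 0.5468 -0.0490]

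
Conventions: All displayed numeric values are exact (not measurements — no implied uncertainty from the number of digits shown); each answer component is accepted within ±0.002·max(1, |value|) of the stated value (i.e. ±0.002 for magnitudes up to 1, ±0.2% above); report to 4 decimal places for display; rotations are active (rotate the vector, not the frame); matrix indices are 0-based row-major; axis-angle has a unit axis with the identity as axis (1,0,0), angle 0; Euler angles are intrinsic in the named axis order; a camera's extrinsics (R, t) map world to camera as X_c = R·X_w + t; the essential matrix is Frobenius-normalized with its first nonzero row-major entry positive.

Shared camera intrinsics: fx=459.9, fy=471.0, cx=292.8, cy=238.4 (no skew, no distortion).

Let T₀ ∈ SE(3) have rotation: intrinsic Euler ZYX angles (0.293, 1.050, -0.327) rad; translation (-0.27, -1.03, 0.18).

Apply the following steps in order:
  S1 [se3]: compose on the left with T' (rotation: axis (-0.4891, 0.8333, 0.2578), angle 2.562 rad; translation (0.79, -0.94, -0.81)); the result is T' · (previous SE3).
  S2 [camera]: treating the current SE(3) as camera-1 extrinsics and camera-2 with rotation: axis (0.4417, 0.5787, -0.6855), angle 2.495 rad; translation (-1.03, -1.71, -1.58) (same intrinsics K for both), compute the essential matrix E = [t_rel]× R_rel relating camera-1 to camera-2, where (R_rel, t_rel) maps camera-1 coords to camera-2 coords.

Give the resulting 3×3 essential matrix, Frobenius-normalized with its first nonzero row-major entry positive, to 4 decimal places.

matrix = [0.0277 -0.3649 0.5957; -0.0078 -0.4670 -0.1982; 0.0136 0.3857 0.3238]

after S1 (compose_se3): R=[-0.5121 -0.5563 -0.6545; -0.8009 0.5846 0.1297; 0.3104 0.5906 -0.7449], t=(1.8541, -1.1085, -0.8834)
after S2 (essential): [0.0277 -0.3649 0.5957; -0.0078 -0.4670 -0.1982; 0.0136 0.3857 0.3238]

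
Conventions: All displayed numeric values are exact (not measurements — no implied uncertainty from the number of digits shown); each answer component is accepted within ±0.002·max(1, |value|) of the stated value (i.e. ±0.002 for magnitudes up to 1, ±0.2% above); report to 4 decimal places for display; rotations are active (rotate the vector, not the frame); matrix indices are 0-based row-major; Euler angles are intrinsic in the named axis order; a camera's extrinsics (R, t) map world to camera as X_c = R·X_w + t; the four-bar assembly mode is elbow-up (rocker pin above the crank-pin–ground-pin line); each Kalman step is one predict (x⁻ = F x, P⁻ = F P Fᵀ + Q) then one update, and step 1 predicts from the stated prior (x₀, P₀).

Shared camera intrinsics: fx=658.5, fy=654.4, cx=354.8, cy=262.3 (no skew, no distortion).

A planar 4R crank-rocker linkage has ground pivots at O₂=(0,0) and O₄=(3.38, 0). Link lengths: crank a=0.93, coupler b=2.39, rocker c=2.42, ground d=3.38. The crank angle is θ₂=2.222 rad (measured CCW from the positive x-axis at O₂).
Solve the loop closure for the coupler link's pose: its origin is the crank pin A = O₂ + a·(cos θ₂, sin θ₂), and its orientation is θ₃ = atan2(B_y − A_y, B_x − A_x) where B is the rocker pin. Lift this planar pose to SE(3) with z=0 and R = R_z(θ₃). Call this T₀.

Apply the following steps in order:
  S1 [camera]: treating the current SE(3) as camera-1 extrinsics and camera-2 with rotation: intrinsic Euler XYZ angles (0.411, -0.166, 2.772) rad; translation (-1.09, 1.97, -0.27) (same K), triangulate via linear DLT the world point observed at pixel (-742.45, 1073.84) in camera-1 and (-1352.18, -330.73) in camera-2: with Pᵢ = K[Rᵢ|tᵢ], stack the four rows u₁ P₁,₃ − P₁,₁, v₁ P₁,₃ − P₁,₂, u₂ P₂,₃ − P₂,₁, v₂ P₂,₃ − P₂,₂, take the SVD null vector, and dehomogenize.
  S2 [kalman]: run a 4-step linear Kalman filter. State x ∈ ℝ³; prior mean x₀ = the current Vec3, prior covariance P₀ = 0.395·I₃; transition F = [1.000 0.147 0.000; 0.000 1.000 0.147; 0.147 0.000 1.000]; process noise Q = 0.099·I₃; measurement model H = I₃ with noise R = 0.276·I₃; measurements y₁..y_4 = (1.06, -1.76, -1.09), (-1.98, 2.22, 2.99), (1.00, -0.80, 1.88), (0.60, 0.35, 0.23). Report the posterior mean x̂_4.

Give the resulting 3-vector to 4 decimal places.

source (fourbar_fk): coupler pose = R=[0.9199 -0.3920 0.0000; 0.3920 0.9199 0.0000; 0.0000 0.0000 1.0000], t=(-0.5637, 0.7397, 0.0000)
after S1 (triangulate): (-1.1742, 1.5030, 1.3402)
after S2 (kf_track): (0.3003, 0.4020, 0.9643)

result = (0.3003, 0.4020, 0.9643)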